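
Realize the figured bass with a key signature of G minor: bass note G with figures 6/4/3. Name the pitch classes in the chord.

A third above G in this key is Bb.
A fourth above G in this key is C.
A sixth above G in this key is Eb.
Together with the bass G, this spells C minor seventh in second inversion.

G, Bb, C, Eb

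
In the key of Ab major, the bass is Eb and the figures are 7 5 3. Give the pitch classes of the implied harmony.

Eb, G, Bb, Db

A third above Eb in this key is G.
A fifth above Eb in this key is Bb.
A seventh above Eb in this key is Db.
Together with the bass Eb, this spells Eb dominant seventh in root position.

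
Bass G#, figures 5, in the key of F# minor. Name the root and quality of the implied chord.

The figures 5 indicate a triad in root position.
In root position the bass is the root, so the root is G#.
The chord tones are G#, B, D, giving G# diminished.

G# diminished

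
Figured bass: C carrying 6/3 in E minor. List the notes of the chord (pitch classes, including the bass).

A third above C in this key is E.
A sixth above C in this key is A.
Together with the bass C, this spells A minor in first inversion.

C, E, A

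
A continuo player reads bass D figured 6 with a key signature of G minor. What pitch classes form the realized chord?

The written figures 6 are shorthand for 6/3: the 3 is implied.
A third above D in this key is F.
A sixth above D in this key is Bb.
Together with the bass D, this spells Bb major in first inversion.

D, F, Bb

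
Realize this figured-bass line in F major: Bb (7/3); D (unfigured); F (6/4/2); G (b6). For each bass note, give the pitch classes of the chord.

Bb (7/5/3): Bb, D, F, A.
D (5/3): D, F, A.
F (6/4/2): F, G, Bb, D.
G (b6/3): G, Bb, Eb.

Bb, D, F, A | D, F, A | F, G, Bb, D | G, Bb, Eb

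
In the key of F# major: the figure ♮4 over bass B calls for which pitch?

E

Counting 3 letter steps above B lands on E; in F# major, that letter is E#.
The ♮4 figure makes it natural, giving E.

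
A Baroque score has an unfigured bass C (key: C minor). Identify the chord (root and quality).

C minor

An unfigured bass indicates a triad in root position.
In root position the bass is the root, so the root is C.
The chord tones are C, Eb, G, giving C minor.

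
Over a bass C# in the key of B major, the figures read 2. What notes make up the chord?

The written figures 2 are shorthand for 6/4/2: the 6/4 are implied.
A second above C# in this key is D#.
A fourth above C# in this key is F#.
A sixth above C# in this key is A#.
Together with the bass C#, this spells D# minor seventh in third inversion.

C#, D#, F#, A#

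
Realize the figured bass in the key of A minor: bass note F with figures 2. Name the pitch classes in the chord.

The written figures 2 are shorthand for 6/4/2: the 6/4 are implied.
A second above F in this key is G.
A fourth above F in this key is B.
A sixth above F in this key is D.
Together with the bass F, this spells G dominant seventh in third inversion.

F, G, B, D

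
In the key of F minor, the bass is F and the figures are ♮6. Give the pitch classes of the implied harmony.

The written figures ♮6 are shorthand for 6/3: the 3 is implied.
A third above F in this key is Ab.
A sixth above F in this key is Db, made natural (D) by the ♮ figure.
Together with the bass F, this spells D diminished in first inversion.

F, Ab, D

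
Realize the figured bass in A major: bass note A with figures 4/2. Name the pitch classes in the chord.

A, B, D, F#

The written figures 4/2 are shorthand for 6/4/2: the 6 is implied.
A second above A in this key is B.
A fourth above A in this key is D.
A sixth above A in this key is F#.
Together with the bass A, this spells B minor seventh in third inversion.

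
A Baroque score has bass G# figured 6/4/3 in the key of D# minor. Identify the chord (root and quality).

C# dominant seventh

The figures 6/4/3 indicate a seventh chord in second inversion.
In second inversion the root lies a fourth above the bass: a fourth above G# in D# minor is C#.
The chord tones are G#, B, C#, E#, giving C# dominant seventh.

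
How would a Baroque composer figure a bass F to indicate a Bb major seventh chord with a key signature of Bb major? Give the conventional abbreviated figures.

4/3

F is the fifth of Bb major seventh, so the chord is in second inversion.
A seventh chord in second inversion is figured 6/4/3, conventionally abbreviated 4/3.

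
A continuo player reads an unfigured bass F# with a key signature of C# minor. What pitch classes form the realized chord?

An unfigured bass implies 5/3.
A third above F# in this key is A.
A fifth above F# in this key is C#.
Together with the bass F#, this spells F# minor in root position.

F#, A, C#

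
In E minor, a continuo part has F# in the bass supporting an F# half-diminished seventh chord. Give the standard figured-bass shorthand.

7

F# is the root of F# half-diminished seventh, so the chord is in root position.
A seventh chord in root position is figured 7/5/3, conventionally abbreviated 7.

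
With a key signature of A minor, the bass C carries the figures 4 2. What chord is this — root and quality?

D minor seventh

The figures 4 2 indicate a seventh chord in third inversion.
In third inversion the root lies a second above the bass: a second above C in A minor is D.
The chord tones are C, D, F, A, giving D minor seventh.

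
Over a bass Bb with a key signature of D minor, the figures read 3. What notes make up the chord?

Bb, D, F

The written figures 3 are shorthand for 5/3: the 5 is implied.
A third above Bb in this key is D.
A fifth above Bb in this key is F.
Together with the bass Bb, this spells Bb major in root position.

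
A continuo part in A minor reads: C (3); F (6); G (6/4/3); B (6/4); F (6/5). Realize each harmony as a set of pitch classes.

C, E, G | F, A, D | G, B, C, E | B, E, G | F, A, C, D

C (5/3): C, E, G.
F (6/3): F, A, D.
G (6/4/3): G, B, C, E.
B (6/4): B, E, G.
F (6/5/3): F, A, C, D.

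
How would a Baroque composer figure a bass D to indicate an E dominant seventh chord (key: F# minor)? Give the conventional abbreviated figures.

D is the seventh of E dominant seventh, so the chord is in third inversion.
A seventh chord in third inversion is figured 6/4/2, conventionally abbreviated 4/2.

4/2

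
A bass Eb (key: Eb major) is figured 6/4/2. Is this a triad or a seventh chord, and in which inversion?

Intervals of 6/4/2 above the bass form a seventh chord; the bass is the seventh, so this is third inversion.

seventh chord, third inversion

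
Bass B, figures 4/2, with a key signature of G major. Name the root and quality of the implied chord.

The figures 4/2 indicate a seventh chord in third inversion.
In third inversion the root lies a second above the bass: a second above B in G major is C.
The chord tones are B, C, E, G, giving C major seventh.

C major seventh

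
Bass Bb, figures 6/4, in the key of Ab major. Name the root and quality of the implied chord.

Eb major

The figures 6/4 indicate a triad in second inversion.
In second inversion the root lies a fourth above the bass: a fourth above Bb in Ab major is Eb.
The chord tones are Bb, Eb, G, giving Eb major.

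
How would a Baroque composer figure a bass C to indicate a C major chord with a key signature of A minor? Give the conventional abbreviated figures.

C is the root of C major, so the chord is in root position.
A triad in root position is figured 5/3, conventionally abbreviated (no figures — root-position triad).

no figures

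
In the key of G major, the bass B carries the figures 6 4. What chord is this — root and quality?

The figures 6 4 indicate a triad in second inversion.
In second inversion the root lies a fourth above the bass: a fourth above B in G major is E.
The chord tones are B, E, G, giving E minor.

E minor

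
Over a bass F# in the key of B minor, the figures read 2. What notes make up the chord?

F#, G, B, D

The written figures 2 are shorthand for 6/4/2: the 6/4 are implied.
A second above F# in this key is G.
A fourth above F# in this key is B.
A sixth above F# in this key is D.
Together with the bass F#, this spells G major seventh in third inversion.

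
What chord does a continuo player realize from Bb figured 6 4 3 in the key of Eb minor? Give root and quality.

The figures 6 4 3 indicate a seventh chord in second inversion.
In second inversion the root lies a fourth above the bass: a fourth above Bb in Eb minor is Eb.
The chord tones are Bb, Db, Eb, Gb, giving Eb minor seventh.

Eb minor seventh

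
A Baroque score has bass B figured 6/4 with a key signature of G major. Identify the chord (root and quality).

The figures 6/4 indicate a triad in second inversion.
In second inversion the root lies a fourth above the bass: a fourth above B in G major is E.
The chord tones are B, E, G, giving E minor.

E minor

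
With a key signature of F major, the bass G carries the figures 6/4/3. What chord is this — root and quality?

The figures 6/4/3 indicate a seventh chord in second inversion.
In second inversion the root lies a fourth above the bass: a fourth above G in F major is C.
The chord tones are G, Bb, C, E, giving C dominant seventh.

C dominant seventh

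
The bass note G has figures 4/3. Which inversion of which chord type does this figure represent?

seventh chord, second inversion

4/3 is shorthand for 6/4/3.
Intervals of 6/4/3 above the bass form a seventh chord; the bass is the fifth, so this is second inversion.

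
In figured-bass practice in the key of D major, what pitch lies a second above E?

F#

Counting 1 letter step above E lands on F; in D major, that letter is F#.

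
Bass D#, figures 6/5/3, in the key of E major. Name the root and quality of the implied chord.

The figures 6/5/3 indicate a seventh chord in first inversion.
In first inversion the root lies a sixth above the bass: a sixth above D# in E major is B.
The chord tones are D#, F#, A, B, giving B dominant seventh.

B dominant seventh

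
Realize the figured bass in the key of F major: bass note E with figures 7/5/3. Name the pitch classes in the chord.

A third above E in this key is G.
A fifth above E in this key is Bb.
A seventh above E in this key is D.
Together with the bass E, this spells E half-diminished seventh in root position.

E, G, Bb, D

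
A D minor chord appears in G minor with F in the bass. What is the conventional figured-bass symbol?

F is the third of D minor, so the chord is in first inversion.
A triad in first inversion is figured 6/3, conventionally abbreviated 6.

6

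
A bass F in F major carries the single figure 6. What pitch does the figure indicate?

Counting 5 letter steps above F lands on D; in F major, that letter is D.

D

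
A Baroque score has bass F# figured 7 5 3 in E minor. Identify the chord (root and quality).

F# half-diminished seventh

The figures 7 5 3 indicate a seventh chord in root position.
In root position the bass is the root, so the root is F#.
The chord tones are F#, A, C, E, giving F# half-diminished seventh.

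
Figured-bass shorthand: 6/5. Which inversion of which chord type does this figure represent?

seventh chord, first inversion

6/5 is shorthand for 6/5/3.
Intervals of 6/5/3 above the bass form a seventh chord; the bass is the third, so this is first inversion.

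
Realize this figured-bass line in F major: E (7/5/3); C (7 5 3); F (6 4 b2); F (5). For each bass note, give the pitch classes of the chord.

E (7/5/3): E, G, Bb, D.
C (7/5/3): C, E, G, Bb.
F (6/4/b2): F, Gb, Bb, D.
F (5/3): F, A, C.

E, G, Bb, D | C, E, G, Bb | F, Gb, Bb, D | F, A, C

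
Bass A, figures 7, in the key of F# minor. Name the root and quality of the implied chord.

The figures 7 indicate a seventh chord in root position.
In root position the bass is the root, so the root is A.
The chord tones are A, C#, E, G#, giving A major seventh.

A major seventh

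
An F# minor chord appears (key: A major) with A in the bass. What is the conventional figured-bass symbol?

6

A is the third of F# minor, so the chord is in first inversion.
A triad in first inversion is figured 6/3, conventionally abbreviated 6.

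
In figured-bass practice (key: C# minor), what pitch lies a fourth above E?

A

Counting 3 letter steps above E lands on A; in C# minor, that letter is A.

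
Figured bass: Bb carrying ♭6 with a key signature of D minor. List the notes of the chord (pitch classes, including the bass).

Bb, D, Gb

The written figures ♭6 are shorthand for 6/3: the 3 is implied.
A third above Bb in this key is D.
A sixth above Bb in this key is G, lowered to Gb by the flat.
Together with the bass Bb, this spells Gb augmented in first inversion.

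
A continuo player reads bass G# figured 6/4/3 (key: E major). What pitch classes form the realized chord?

G#, B, C#, E

A third above G# in this key is B.
A fourth above G# in this key is C#.
A sixth above G# in this key is E.
Together with the bass G#, this spells C# minor seventh in second inversion.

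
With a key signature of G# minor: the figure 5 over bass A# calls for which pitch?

E

Counting 4 letter steps above A# lands on E; in G# minor, that letter is E.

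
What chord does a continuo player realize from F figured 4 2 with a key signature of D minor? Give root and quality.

G minor seventh

The figures 4 2 indicate a seventh chord in third inversion.
In third inversion the root lies a second above the bass: a second above F in D minor is G.
The chord tones are F, G, Bb, D, giving G minor seventh.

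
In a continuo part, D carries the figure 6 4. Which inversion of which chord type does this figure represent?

triad, second inversion

Intervals of 6/4 above the bass form a triad; the bass is the fifth, so this is second inversion.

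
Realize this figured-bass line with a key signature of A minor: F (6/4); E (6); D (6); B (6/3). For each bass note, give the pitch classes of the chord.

F, B, D | E, G, C | D, F, B | B, D, G

F (6/4): F, B, D.
E (6/3): E, G, C.
D (6/3): D, F, B.
B (6/3): B, D, G.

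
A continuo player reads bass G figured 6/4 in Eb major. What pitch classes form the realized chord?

G, C, Eb

A fourth above G in this key is C.
A sixth above G in this key is Eb.
Together with the bass G, this spells C minor in second inversion.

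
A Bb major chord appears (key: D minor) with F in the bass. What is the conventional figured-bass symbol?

6/4

F is the fifth of Bb major, so the chord is in second inversion.
A triad in second inversion is figured 6/4, conventionally abbreviated 6/4.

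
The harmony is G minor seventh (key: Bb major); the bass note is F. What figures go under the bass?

4/2

F is the seventh of G minor seventh, so the chord is in third inversion.
A seventh chord in third inversion is figured 6/4/2, conventionally abbreviated 4/2.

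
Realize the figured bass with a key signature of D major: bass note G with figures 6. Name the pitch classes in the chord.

The written figures 6 are shorthand for 6/3: the 3 is implied.
A third above G in this key is B.
A sixth above G in this key is E.
Together with the bass G, this spells E minor in first inversion.

G, B, E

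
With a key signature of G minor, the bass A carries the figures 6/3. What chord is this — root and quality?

The figures 6/3 indicate a triad in first inversion.
In first inversion the root lies a sixth above the bass: a sixth above A in G minor is F.
The chord tones are A, C, F, giving F major.

F major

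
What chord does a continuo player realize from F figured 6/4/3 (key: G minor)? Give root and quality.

The figures 6/4/3 indicate a seventh chord in second inversion.
In second inversion the root lies a fourth above the bass: a fourth above F in G minor is Bb.
The chord tones are F, A, Bb, D, giving Bb major seventh.

Bb major seventh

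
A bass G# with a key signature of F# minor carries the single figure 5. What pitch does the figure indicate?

D

Counting 4 letter steps above G# lands on D; in F# minor, that letter is D.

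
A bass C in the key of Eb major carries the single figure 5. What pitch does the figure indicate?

G

Counting 4 letter steps above C lands on G; in Eb major, that letter is G.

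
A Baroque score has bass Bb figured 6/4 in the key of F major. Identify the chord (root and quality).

E diminished

The figures 6/4 indicate a triad in second inversion.
In second inversion the root lies a fourth above the bass: a fourth above Bb in F major is E.
The chord tones are Bb, E, G, giving E diminished.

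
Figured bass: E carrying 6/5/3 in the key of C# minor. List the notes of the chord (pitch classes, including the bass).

A third above E in this key is G#.
A fifth above E in this key is B.
A sixth above E in this key is C#.
Together with the bass E, this spells C# minor seventh in first inversion.

E, G#, B, C#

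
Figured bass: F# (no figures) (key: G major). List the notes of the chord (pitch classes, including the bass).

An unfigured bass implies 5/3.
A third above F# in this key is A.
A fifth above F# in this key is C.
Together with the bass F#, this spells F# diminished in root position.

F#, A, C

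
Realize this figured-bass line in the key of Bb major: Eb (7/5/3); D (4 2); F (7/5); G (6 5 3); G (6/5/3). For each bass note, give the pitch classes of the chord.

Eb, G, Bb, D | D, Eb, G, Bb | F, A, C, Eb | G, Bb, D, Eb | G, Bb, D, Eb

Eb (7/5/3): Eb, G, Bb, D.
D (6/4/2): D, Eb, G, Bb.
F (7/5/3): F, A, C, Eb.
G (6/5/3): G, Bb, D, Eb.
G (6/5/3): G, Bb, D, Eb.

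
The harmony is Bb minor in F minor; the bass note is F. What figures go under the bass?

6/4

F is the fifth of Bb minor, so the chord is in second inversion.
A triad in second inversion is figured 6/4, conventionally abbreviated 6/4.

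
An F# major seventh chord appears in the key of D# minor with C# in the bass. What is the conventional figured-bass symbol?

4/3

C# is the fifth of F# major seventh, so the chord is in second inversion.
A seventh chord in second inversion is figured 6/4/3, conventionally abbreviated 4/3.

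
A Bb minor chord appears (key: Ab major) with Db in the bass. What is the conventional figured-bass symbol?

Db is the third of Bb minor, so the chord is in first inversion.
A triad in first inversion is figured 6/3, conventionally abbreviated 6.

6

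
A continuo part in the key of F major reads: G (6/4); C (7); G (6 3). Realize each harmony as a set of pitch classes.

G, C, E | C, E, G, Bb | G, Bb, E

G (6/4): G, C, E.
C (7/5/3): C, E, G, Bb.
G (6/3): G, Bb, E.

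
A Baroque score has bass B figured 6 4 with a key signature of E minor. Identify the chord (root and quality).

E minor

The figures 6 4 indicate a triad in second inversion.
In second inversion the root lies a fourth above the bass: a fourth above B in E minor is E.
The chord tones are B, E, G, giving E minor.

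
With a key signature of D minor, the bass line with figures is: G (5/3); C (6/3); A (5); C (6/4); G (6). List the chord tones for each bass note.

G, Bb, D | C, E, A | A, C, E | C, F, A | G, Bb, E

G (5/3): G, Bb, D.
C (6/3): C, E, A.
A (5/3): A, C, E.
C (6/4): C, F, A.
G (6/3): G, Bb, E.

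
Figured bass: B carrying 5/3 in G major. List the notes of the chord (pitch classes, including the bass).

B, D, F#

A third above B in this key is D.
A fifth above B in this key is F#.
Together with the bass B, this spells B minor in root position.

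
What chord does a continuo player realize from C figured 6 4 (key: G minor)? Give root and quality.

F major

The figures 6 4 indicate a triad in second inversion.
In second inversion the root lies a fourth above the bass: a fourth above C in G minor is F.
The chord tones are C, F, A, giving F major.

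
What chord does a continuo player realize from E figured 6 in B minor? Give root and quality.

The figures 6 indicate a triad in first inversion.
In first inversion the root lies a sixth above the bass: a sixth above E in B minor is C#.
The chord tones are E, G, C#, giving C# diminished.

C# diminished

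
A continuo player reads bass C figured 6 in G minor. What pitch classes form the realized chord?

C, Eb, A

The written figures 6 are shorthand for 6/3: the 3 is implied.
A third above C in this key is Eb.
A sixth above C in this key is A.
Together with the bass C, this spells A diminished in first inversion.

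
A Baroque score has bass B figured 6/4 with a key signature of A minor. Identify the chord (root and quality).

E minor

The figures 6/4 indicate a triad in second inversion.
In second inversion the root lies a fourth above the bass: a fourth above B in A minor is E.
The chord tones are B, E, G, giving E minor.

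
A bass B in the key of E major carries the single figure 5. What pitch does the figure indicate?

Counting 4 letter steps above B lands on F; in E major, that letter is F#.

F#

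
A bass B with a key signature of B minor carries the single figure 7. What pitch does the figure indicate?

A

Counting 6 letter steps above B lands on A; in B minor, that letter is A.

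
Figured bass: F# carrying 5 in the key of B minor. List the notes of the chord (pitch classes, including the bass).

The written figures 5 are shorthand for 5/3: the 3 is implied.
A third above F# in this key is A.
A fifth above F# in this key is C#.
Together with the bass F#, this spells F# minor in root position.

F#, A, C#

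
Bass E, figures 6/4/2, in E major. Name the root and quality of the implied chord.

The figures 6/4/2 indicate a seventh chord in third inversion.
In third inversion the root lies a second above the bass: a second above E in E major is F#.
The chord tones are E, F#, A, C#, giving F# minor seventh.

F# minor seventh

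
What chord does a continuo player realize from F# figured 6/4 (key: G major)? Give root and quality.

The figures 6/4 indicate a triad in second inversion.
In second inversion the root lies a fourth above the bass: a fourth above F# in G major is B.
The chord tones are F#, B, D, giving B minor.

B minor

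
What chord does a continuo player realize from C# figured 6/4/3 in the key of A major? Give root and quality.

F# minor seventh

The figures 6/4/3 indicate a seventh chord in second inversion.
In second inversion the root lies a fourth above the bass: a fourth above C# in A major is F#.
The chord tones are C#, E, F#, A, giving F# minor seventh.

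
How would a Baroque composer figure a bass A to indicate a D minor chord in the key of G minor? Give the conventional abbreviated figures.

A is the fifth of D minor, so the chord is in second inversion.
A triad in second inversion is figured 6/4, conventionally abbreviated 6/4.

6/4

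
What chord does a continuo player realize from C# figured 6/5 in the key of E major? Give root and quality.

The figures 6/5 indicate a seventh chord in first inversion.
In first inversion the root lies a sixth above the bass: a sixth above C# in E major is A.
The chord tones are C#, E, G#, A, giving A major seventh.

A major seventh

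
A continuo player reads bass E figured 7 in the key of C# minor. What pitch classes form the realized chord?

E, G#, B, D#

The written figures 7 are shorthand for 7/5/3: the 5/3 are implied.
A third above E in this key is G#.
A fifth above E in this key is B.
A seventh above E in this key is D#.
Together with the bass E, this spells E major seventh in root position.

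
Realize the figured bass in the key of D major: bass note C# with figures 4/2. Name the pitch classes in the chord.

The written figures 4/2 are shorthand for 6/4/2: the 6 is implied.
A second above C# in this key is D.
A fourth above C# in this key is F#.
A sixth above C# in this key is A.
Together with the bass C#, this spells D major seventh in third inversion.

C#, D, F#, A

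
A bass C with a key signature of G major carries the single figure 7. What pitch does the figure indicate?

Counting 6 letter steps above C lands on B; in G major, that letter is B.

B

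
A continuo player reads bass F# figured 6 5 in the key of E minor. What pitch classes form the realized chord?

F#, A, C, D

The written figures 6 5 are shorthand for 6/5/3: the 3 is implied.
A third above F# in this key is A.
A fifth above F# in this key is C.
A sixth above F# in this key is D.
Together with the bass F#, this spells D dominant seventh in first inversion.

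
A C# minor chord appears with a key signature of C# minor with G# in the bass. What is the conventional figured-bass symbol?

6/4

G# is the fifth of C# minor, so the chord is in second inversion.
A triad in second inversion is figured 6/4, conventionally abbreviated 6/4.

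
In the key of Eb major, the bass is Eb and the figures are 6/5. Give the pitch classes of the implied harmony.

The written figures 6/5 are shorthand for 6/5/3: the 3 is implied.
A third above Eb in this key is G.
A fifth above Eb in this key is Bb.
A sixth above Eb in this key is C.
Together with the bass Eb, this spells C minor seventh in first inversion.

Eb, G, Bb, C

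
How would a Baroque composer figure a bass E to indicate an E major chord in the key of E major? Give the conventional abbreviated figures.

E is the root of E major, so the chord is in root position.
A triad in root position is figured 5/3, conventionally abbreviated (no figures — root-position triad).

no figures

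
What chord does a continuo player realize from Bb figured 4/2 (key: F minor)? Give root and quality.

The figures 4/2 indicate a seventh chord in third inversion.
In third inversion the root lies a second above the bass: a second above Bb in F minor is C.
The chord tones are Bb, C, Eb, G, giving C minor seventh.

C minor seventh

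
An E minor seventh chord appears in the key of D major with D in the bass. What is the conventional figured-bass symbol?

4/2

D is the seventh of E minor seventh, so the chord is in third inversion.
A seventh chord in third inversion is figured 6/4/2, conventionally abbreviated 4/2.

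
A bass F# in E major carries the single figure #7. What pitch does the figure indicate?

Counting 6 letter steps above F# lands on E; in E major, that letter is E.
The #7 figure raises it a semitone, giving E#.

E#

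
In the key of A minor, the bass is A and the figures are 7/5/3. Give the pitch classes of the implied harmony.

A, C, E, G

A third above A in this key is C.
A fifth above A in this key is E.
A seventh above A in this key is G.
Together with the bass A, this spells A minor seventh in root position.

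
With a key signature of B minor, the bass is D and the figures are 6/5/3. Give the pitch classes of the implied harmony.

D, F#, A, B

A third above D in this key is F#.
A fifth above D in this key is A.
A sixth above D in this key is B.
Together with the bass D, this spells B minor seventh in first inversion.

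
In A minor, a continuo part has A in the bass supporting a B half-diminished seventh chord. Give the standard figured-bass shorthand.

4/2

A is the seventh of B half-diminished seventh, so the chord is in third inversion.
A seventh chord in third inversion is figured 6/4/2, conventionally abbreviated 4/2.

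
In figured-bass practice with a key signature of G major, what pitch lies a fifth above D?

Counting 4 letter steps above D lands on A; in G major, that letter is A.

A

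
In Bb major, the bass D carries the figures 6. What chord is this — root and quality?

Bb major

The figures 6 indicate a triad in first inversion.
In first inversion the root lies a sixth above the bass: a sixth above D in Bb major is Bb.
The chord tones are D, F, Bb, giving Bb major.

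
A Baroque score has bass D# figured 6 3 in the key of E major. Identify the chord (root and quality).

B major

The figures 6 3 indicate a triad in first inversion.
In first inversion the root lies a sixth above the bass: a sixth above D# in E major is B.
The chord tones are D#, F#, B, giving B major.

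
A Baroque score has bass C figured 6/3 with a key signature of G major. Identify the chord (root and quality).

A minor

The figures 6/3 indicate a triad in first inversion.
In first inversion the root lies a sixth above the bass: a sixth above C in G major is A.
The chord tones are C, E, A, giving A minor.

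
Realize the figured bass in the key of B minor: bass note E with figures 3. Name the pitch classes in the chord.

E, G, B

The written figures 3 are shorthand for 5/3: the 5 is implied.
A third above E in this key is G.
A fifth above E in this key is B.
Together with the bass E, this spells E minor in root position.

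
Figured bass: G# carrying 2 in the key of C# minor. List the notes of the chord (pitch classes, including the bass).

G#, A, C#, E

The written figures 2 are shorthand for 6/4/2: the 6/4 are implied.
A second above G# in this key is A.
A fourth above G# in this key is C#.
A sixth above G# in this key is E.
Together with the bass G#, this spells A major seventh in third inversion.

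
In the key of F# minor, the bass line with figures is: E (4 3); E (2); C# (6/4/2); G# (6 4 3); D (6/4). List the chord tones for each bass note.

E (6/4/3): E, G#, A, C#.
E (6/4/2): E, F#, A, C#.
C# (6/4/2): C#, D, F#, A.
G# (6/4/3): G#, B, C#, E.
D (6/4): D, G#, B.

E, G#, A, C# | E, F#, A, C# | C#, D, F#, A | G#, B, C#, E | D, G#, B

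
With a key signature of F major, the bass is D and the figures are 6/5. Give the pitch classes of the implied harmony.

The written figures 6/5 are shorthand for 6/5/3: the 3 is implied.
A third above D in this key is F.
A fifth above D in this key is A.
A sixth above D in this key is Bb.
Together with the bass D, this spells Bb major seventh in first inversion.

D, F, A, Bb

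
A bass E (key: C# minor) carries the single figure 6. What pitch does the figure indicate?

C#

Counting 5 letter steps above E lands on C; in C# minor, that letter is C#.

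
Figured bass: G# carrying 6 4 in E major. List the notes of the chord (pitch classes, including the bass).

G#, C#, E

A fourth above G# in this key is C#.
A sixth above G# in this key is E.
Together with the bass G#, this spells C# minor in second inversion.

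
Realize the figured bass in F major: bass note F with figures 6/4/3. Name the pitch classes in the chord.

F, A, Bb, D

A third above F in this key is A.
A fourth above F in this key is Bb.
A sixth above F in this key is D.
Together with the bass F, this spells Bb major seventh in second inversion.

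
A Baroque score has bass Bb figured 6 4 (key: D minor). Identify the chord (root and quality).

E diminished

The figures 6 4 indicate a triad in second inversion.
In second inversion the root lies a fourth above the bass: a fourth above Bb in D minor is E.
The chord tones are Bb, E, G, giving E diminished.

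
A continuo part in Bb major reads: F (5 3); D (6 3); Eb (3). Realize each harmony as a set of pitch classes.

F (5/3): F, A, C.
D (6/3): D, F, Bb.
Eb (5/3): Eb, G, Bb.

F, A, C | D, F, Bb | Eb, G, Bb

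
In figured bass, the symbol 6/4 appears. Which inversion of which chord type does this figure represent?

triad, second inversion

Intervals of 6/4 above the bass form a triad; the bass is the fifth, so this is second inversion.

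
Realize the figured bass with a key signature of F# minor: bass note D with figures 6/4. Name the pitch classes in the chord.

D, G#, B

A fourth above D in this key is G#.
A sixth above D in this key is B.
Together with the bass D, this spells G# diminished in second inversion.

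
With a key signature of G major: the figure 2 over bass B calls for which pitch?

C

Counting 1 letter step above B lands on C; in G major, that letter is C.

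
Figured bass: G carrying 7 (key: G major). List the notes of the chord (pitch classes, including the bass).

G, B, D, F#

The written figures 7 are shorthand for 7/5/3: the 5/3 are implied.
A third above G in this key is B.
A fifth above G in this key is D.
A seventh above G in this key is F#.
Together with the bass G, this spells G major seventh in root position.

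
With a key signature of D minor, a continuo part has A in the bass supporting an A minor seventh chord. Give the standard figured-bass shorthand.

A is the root of A minor seventh, so the chord is in root position.
A seventh chord in root position is figured 7/5/3, conventionally abbreviated 7.

7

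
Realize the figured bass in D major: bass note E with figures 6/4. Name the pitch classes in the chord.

A fourth above E in this key is A.
A sixth above E in this key is C#.
Together with the bass E, this spells A major in second inversion.

E, A, C#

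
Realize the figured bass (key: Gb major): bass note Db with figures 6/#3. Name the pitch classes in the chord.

Db, F#, Bb

A third above Db in this key is F, raised to F# by the sharp.
A sixth above Db in this key is Bb.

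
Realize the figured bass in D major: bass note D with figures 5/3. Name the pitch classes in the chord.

D, F#, A

A third above D in this key is F#.
A fifth above D in this key is A.
Together with the bass D, this spells D major in root position.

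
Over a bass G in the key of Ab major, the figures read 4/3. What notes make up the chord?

G, Bb, C, Eb

The written figures 4/3 are shorthand for 6/4/3: the 6 is implied.
A third above G in this key is Bb.
A fourth above G in this key is C.
A sixth above G in this key is Eb.
Together with the bass G, this spells C minor seventh in second inversion.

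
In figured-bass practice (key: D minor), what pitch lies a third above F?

Counting 2 letter steps above F lands on A; in D minor, that letter is A.

A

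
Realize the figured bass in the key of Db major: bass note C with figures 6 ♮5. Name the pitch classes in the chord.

C, Eb, G, Ab

The written figures 6 ♮5 are shorthand for 6/5/3: the 3 is implied.
A third above C in this key is Eb.
A fifth above C in this key is Gb, made natural (G) by the ♮ figure.
A sixth above C in this key is Ab.
Together with the bass C, this spells Ab major seventh in first inversion.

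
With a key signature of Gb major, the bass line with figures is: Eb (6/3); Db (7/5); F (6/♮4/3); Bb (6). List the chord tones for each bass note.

Eb, Gb, Cb | Db, F, Ab, Cb | F, Ab, B, Db | Bb, Db, Gb

Eb (6/3): Eb, Gb, Cb.
Db (7/5/3): Db, F, Ab, Cb.
F (6/♮4/3): F, Ab, B, Db.
Bb (6/3): Bb, Db, Gb.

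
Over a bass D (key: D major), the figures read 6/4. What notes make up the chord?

A fourth above D in this key is G.
A sixth above D in this key is B.
Together with the bass D, this spells G major in second inversion.

D, G, B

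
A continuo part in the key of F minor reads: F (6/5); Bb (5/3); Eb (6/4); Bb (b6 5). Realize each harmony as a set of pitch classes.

F (6/5/3): F, Ab, C, Db.
Bb (5/3): Bb, Db, F.
Eb (6/4): Eb, Ab, C.
Bb (b6/5/3): Bb, Db, F, Gb.

F, Ab, C, Db | Bb, Db, F | Eb, Ab, C | Bb, Db, F, Gb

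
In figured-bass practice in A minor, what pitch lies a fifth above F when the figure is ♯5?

Counting 4 letter steps above F lands on C; in A minor, that letter is C.
The #5 figure raises it a semitone, giving C#.

C#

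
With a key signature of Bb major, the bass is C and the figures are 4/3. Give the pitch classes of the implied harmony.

The written figures 4/3 are shorthand for 6/4/3: the 6 is implied.
A third above C in this key is Eb.
A fourth above C in this key is F.
A sixth above C in this key is A.
Together with the bass C, this spells F dominant seventh in second inversion.

C, Eb, F, A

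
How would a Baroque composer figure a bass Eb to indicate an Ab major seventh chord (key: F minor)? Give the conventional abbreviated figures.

4/3

Eb is the fifth of Ab major seventh, so the chord is in second inversion.
A seventh chord in second inversion is figured 6/4/3, conventionally abbreviated 4/3.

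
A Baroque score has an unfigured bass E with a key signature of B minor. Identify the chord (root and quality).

E minor

An unfigured bass indicates a triad in root position.
In root position the bass is the root, so the root is E.
The chord tones are E, G, B, giving E minor.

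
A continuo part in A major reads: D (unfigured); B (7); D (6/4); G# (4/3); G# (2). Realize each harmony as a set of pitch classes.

D (5/3): D, F#, A.
B (7/5/3): B, D, F#, A.
D (6/4): D, G#, B.
G# (6/4/3): G#, B, C#, E.
G# (6/4/2): G#, A, C#, E.

D, F#, A | B, D, F#, A | D, G#, B | G#, B, C#, E | G#, A, C#, E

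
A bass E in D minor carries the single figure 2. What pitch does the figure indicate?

Counting 1 letter step above E lands on F; in D minor, that letter is F.

F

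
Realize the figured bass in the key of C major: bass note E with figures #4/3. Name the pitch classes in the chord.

E, G, A#, C

The written figures #4/3 are shorthand for 6/4/3: the 6 is implied.
A third above E in this key is G.
A fourth above E in this key is A, raised to A# by the sharp.
A sixth above E in this key is C.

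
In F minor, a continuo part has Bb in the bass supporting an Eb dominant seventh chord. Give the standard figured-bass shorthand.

Bb is the fifth of Eb dominant seventh, so the chord is in second inversion.
A seventh chord in second inversion is figured 6/4/3, conventionally abbreviated 4/3.

4/3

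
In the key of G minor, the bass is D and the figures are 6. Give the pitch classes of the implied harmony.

D, F, Bb

The written figures 6 are shorthand for 6/3: the 3 is implied.
A third above D in this key is F.
A sixth above D in this key is Bb.
Together with the bass D, this spells Bb major in first inversion.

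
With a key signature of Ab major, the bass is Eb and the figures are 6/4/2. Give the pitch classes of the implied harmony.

Eb, F, Ab, C

A second above Eb in this key is F.
A fourth above Eb in this key is Ab.
A sixth above Eb in this key is C.
Together with the bass Eb, this spells F minor seventh in third inversion.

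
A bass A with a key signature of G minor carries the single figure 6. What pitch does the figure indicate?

F

Counting 5 letter steps above A lands on F; in G minor, that letter is F.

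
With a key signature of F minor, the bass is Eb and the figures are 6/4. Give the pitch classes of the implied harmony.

A fourth above Eb in this key is Ab.
A sixth above Eb in this key is C.
Together with the bass Eb, this spells Ab major in second inversion.

Eb, Ab, C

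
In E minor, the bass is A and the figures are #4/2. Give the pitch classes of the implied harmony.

A, B, D#, F#

The written figures #4/2 are shorthand for 6/4/2: the 6 is implied.
A second above A in this key is B.
A fourth above A in this key is D, raised to D# by the sharp.
A sixth above A in this key is F#.
Together with the bass A, this spells B dominant seventh in third inversion.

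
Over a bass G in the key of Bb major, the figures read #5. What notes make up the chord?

The written figures #5 are shorthand for 5/3: the 3 is implied.
A third above G in this key is Bb.
A fifth above G in this key is D, raised to D# by the sharp.

G, Bb, D#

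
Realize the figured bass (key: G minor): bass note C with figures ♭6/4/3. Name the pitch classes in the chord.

A third above C in this key is Eb.
A fourth above C in this key is F.
A sixth above C in this key is A, lowered to Ab by the flat.
Together with the bass C, this spells F minor seventh in second inversion.

C, Eb, F, Ab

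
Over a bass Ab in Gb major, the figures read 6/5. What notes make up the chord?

Ab, Cb, Eb, F

The written figures 6/5 are shorthand for 6/5/3: the 3 is implied.
A third above Ab in this key is Cb.
A fifth above Ab in this key is Eb.
A sixth above Ab in this key is F.
Together with the bass Ab, this spells F half-diminished seventh in first inversion.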